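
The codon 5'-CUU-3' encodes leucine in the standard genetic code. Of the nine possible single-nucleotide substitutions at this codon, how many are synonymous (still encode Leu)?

Position 1: none → 0 synonymous.
Position 2: none → 0 synonymous.
Position 3: CUC, CUA, CUG → 3 synonymous.
Total: 0 + 0 + 3 = 3.

3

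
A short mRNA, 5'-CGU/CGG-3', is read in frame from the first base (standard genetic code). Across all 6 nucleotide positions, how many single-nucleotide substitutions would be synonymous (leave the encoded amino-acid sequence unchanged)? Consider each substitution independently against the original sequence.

Codon 1 (CGU, Arg): 3 synonymous substitutions.
Codon 2 (CGG, Arg): 4 synonymous substitutions.
Total: 3 + 4 = 7.

7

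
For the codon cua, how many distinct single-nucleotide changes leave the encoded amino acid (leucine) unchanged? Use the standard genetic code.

Position 1: UUA → 1 synonymous.
Position 2: none → 0 synonymous.
Position 3: CUU, CUC, CUG → 3 synonymous.
Total: 1 + 0 + 3 = 4.

4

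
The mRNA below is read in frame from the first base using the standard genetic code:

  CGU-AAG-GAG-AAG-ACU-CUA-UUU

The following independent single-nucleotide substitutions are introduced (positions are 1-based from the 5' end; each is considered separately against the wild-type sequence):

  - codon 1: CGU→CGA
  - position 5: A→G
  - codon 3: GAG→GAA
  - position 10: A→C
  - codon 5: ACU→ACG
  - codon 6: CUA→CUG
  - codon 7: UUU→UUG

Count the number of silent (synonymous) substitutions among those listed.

Codon 1: CGU (Arg) → CGA (Arg) — synonymous.
Codon 2: AAG (Lys) → AGG (Arg) — missense.
Codon 3: GAG (Glu) → GAA (Glu) — synonymous.
Codon 4: AAG (Lys) → CAG (Gln) — missense.
Codon 5: ACU (Thr) → ACG (Thr) — synonymous.
Codon 6: CUA (Leu) → CUG (Leu) — synonymous.
Codon 7: UUU (Phe) → UUG (Leu) — missense.
Synonymous: 4 of 7.

4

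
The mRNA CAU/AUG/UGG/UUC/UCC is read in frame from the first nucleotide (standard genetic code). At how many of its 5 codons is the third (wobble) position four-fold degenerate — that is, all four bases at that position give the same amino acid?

Codon 1 CAU (His): third position 2-fold.
Codon 2 AUG (Met): third position 1-fold.
Codon 3 UGG (Trp): third position 1-fold.
Codon 4 UUC (Phe): third position 2-fold.
Codon 5 UCC (Ser): third position 4-fold.
Four-fold degenerate third positions: 1.

1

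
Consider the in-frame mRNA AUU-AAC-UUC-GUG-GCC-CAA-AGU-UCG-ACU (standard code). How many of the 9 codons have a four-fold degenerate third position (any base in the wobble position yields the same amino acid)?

4

Codon 1 AUU (Ile): third position 3-fold.
Codon 2 AAC (Asn): third position 2-fold.
Codon 3 UUC (Phe): third position 2-fold.
Codon 4 GUG (Val): third position 4-fold.
Codon 5 GCC (Ala): third position 4-fold.
Codon 6 CAA (Gln): third position 2-fold.
Codon 7 AGU (Ser): third position 2-fold.
Codon 8 UCG (Ser): third position 4-fold.
Codon 9 ACU (Thr): third position 4-fold.
Four-fold degenerate third positions: 4.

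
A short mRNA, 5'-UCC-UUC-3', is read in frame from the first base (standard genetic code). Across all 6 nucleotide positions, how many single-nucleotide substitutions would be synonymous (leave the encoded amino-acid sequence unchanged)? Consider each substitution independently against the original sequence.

Codon 1 (UCC, Ser): 3 synonymous substitutions.
Codon 2 (UUC, Phe): 1 synonymous substitution.
Total: 3 + 1 = 4.

4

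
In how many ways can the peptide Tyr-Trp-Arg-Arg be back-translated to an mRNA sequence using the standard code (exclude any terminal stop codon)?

72

Tyr: 2 codons.
Trp: 1 codon.
Arg: 6 codons.
Arg: 6 codons.
2 × 1 × 6 × 6 = 72.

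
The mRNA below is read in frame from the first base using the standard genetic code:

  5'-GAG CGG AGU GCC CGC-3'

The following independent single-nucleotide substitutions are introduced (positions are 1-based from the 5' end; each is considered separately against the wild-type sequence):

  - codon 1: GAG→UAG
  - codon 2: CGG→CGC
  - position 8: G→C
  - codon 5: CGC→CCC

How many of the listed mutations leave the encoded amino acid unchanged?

Codon 1: GAG (Glu) → UAG (Stop) — nonsense.
Codon 2: CGG (Arg) → CGC (Arg) — synonymous.
Codon 3: AGU (Ser) → ACU (Thr) — missense.
Codon 5: CGC (Arg) → CCC (Pro) — missense.
Synonymous: 1 of 4.

1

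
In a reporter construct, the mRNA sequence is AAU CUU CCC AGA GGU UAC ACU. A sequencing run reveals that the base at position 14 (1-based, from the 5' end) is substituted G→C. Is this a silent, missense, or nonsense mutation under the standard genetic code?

Position 14 falls in codon 5: GGU → Gly.
After the substitution the codon is GCU → Ala.
Gly ≠ Ala, so this is a missense mutation.

missense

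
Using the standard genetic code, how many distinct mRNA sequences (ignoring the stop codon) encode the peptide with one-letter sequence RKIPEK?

Arg: 6 codons.
Lys: 2 codons.
Ile: 3 codons.
Pro: 4 codons.
Glu: 2 codons.
Lys: 2 codons.
6 × 2 × 3 × 4 × 2 × 2 = 576.

576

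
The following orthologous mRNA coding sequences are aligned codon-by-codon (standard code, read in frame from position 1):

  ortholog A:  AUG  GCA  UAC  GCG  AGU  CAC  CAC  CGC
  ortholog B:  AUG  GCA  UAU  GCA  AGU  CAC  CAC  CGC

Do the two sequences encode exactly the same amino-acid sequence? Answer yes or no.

yes

Codon 1: AUG Met / AUG Met — identical.
Codon 2: GCA Ala / GCA Ala — identical.
Codon 3: UAC Tyr / UAU Tyr — synonymous.
Codon 4: GCG Ala / GCA Ala — synonymous.
Codon 5: AGU Ser / AGU Ser — identical.
Codon 6: CAC His / CAC His — identical.
Codon 7: CAC His / CAC His — identical.
Codon 8: CGC Arg / CGC Arg — identical.
Nonsynonymous differences: 0 → same protein.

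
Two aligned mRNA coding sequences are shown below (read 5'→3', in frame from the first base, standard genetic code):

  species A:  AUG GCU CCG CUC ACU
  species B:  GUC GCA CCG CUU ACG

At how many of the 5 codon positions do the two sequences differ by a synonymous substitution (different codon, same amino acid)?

3

Codon 1: AUG Met / GUC Val — nonsynonymous.
Codon 2: GCU Ala / GCA Ala — synonymous.
Codon 3: CCG Pro / CCG Pro — identical.
Codon 4: CUC Leu / CUU Leu — synonymous.
Codon 5: ACU Thr / ACG Thr — synonymous.
Synonymous differences: 3.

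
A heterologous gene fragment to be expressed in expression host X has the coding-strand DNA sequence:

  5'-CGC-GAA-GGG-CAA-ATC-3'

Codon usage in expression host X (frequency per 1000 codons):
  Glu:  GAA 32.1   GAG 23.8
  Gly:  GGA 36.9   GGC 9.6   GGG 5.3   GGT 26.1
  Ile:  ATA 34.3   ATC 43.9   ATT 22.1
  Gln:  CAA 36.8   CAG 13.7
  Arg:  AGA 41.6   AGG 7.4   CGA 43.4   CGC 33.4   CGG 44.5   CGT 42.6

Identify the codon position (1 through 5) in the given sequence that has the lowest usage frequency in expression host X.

3

Codon 1 CGC (Arg): 33.4 per 1000.
Codon 2 GAA (Glu): 32.1 per 1000.
Codon 3 GGG (Gly): 5.3 per 1000.
Codon 4 CAA (Gln): 36.8 per 1000.
Codon 5 ATC (Ile): 43.9 per 1000.
Lowest frequency is 5.3 at codon 3.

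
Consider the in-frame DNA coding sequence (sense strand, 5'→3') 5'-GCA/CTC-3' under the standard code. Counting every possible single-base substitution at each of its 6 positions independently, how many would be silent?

6

Codon 1 (GCA, Ala): 3 synonymous substitutions.
Codon 2 (CTC, Leu): 3 synonymous substitutions.
Total: 3 + 3 = 6.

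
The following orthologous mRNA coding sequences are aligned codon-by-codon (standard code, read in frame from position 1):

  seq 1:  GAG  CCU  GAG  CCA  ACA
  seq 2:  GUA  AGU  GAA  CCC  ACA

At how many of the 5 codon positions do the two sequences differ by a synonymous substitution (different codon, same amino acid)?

2

Codon 1: GAG Glu / GUA Val — nonsynonymous.
Codon 2: CCU Pro / AGU Ser — nonsynonymous.
Codon 3: GAG Glu / GAA Glu — synonymous.
Codon 4: CCA Pro / CCC Pro — synonymous.
Codon 5: ACA Thr / ACA Thr — identical.
Synonymous differences: 2.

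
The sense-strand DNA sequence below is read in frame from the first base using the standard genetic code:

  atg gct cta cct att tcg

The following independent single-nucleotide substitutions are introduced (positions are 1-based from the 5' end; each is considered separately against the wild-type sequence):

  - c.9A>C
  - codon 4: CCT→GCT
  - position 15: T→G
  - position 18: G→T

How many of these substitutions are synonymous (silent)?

Codon 3: CTA (Leu) → CTC (Leu) — synonymous.
Codon 4: CCT (Pro) → GCT (Ala) — missense.
Codon 5: ATT (Ile) → ATG (Met) — missense.
Codon 6: TCG (Ser) → TCT (Ser) — synonymous.
Synonymous: 2 of 4.

2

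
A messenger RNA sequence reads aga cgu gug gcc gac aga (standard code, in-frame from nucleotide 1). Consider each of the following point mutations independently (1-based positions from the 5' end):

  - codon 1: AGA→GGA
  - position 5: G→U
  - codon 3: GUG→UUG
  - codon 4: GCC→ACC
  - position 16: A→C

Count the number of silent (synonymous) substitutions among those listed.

1

Codon 1: AGA (Arg) → GGA (Gly) — missense.
Codon 2: CGU (Arg) → CUU (Leu) — missense.
Codon 3: GUG (Val) → UUG (Leu) — missense.
Codon 4: GCC (Ala) → ACC (Thr) — missense.
Codon 6: AGA (Arg) → CGA (Arg) — synonymous.
Synonymous: 1 of 5.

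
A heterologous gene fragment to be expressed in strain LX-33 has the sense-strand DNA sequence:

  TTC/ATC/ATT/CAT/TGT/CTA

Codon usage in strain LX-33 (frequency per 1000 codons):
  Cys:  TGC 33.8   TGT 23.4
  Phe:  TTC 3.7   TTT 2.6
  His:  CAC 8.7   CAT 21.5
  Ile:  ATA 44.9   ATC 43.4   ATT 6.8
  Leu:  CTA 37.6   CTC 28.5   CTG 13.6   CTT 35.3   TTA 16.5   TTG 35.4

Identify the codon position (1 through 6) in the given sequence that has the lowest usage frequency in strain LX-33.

Codon 1 TTC (Phe): 3.7 per 1000.
Codon 2 ATC (Ile): 43.4 per 1000.
Codon 3 ATT (Ile): 6.8 per 1000.
Codon 4 CAT (His): 21.5 per 1000.
Codon 5 TGT (Cys): 23.4 per 1000.
Codon 6 CTA (Leu): 37.6 per 1000.
Lowest frequency is 3.7 at codon 1.

1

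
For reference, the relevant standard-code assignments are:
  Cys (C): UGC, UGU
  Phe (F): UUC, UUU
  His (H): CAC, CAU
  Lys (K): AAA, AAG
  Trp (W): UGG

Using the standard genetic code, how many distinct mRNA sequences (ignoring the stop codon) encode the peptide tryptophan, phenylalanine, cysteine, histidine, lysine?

16

Trp: 1 codon.
Phe: 2 codons.
Cys: 2 codons.
His: 2 codons.
Lys: 2 codons.
1 × 2 × 2 × 2 × 2 = 16.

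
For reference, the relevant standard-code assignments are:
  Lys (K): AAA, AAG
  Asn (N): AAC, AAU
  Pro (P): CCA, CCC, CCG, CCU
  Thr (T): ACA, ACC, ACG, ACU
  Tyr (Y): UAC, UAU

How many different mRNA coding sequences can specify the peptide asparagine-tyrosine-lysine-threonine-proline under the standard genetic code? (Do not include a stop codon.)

128

Asn: 2 codons.
Tyr: 2 codons.
Lys: 2 codons.
Thr: 4 codons.
Pro: 4 codons.
2 × 2 × 2 × 4 × 4 = 128.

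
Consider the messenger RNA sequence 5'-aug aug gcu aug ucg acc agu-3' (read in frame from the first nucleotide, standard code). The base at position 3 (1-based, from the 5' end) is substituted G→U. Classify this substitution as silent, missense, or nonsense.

Position 3 falls in codon 1: AUG → Met.
After the substitution the codon is AUU → Ile.
Met ≠ Ile, so this is a missense mutation.

missense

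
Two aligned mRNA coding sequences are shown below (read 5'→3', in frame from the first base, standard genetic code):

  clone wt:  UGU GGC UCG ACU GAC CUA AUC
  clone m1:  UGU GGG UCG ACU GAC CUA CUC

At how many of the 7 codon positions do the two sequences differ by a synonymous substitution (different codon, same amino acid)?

Codon 1: UGU Cys / UGU Cys — identical.
Codon 2: GGC Gly / GGG Gly — synonymous.
Codon 3: UCG Ser / UCG Ser — identical.
Codon 4: ACU Thr / ACU Thr — identical.
Codon 5: GAC Asp / GAC Asp — identical.
Codon 6: CUA Leu / CUA Leu — identical.
Codon 7: AUC Ile / CUC Leu — nonsynonymous.
Synonymous differences: 1.

1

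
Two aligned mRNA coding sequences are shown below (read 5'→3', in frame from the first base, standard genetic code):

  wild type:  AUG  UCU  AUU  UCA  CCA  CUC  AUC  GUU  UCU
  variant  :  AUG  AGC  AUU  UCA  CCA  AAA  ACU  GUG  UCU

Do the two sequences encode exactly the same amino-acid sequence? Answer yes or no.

no

Codon 1: AUG Met / AUG Met — identical.
Codon 2: UCU Ser / AGC Ser — synonymous.
Codon 3: AUU Ile / AUU Ile — identical.
Codon 4: UCA Ser / UCA Ser — identical.
Codon 5: CCA Pro / CCA Pro — identical.
Codon 6: CUC Leu / AAA Lys — nonsynonymous.
Codon 7: AUC Ile / ACU Thr — nonsynonymous.
Codon 8: GUU Val / GUG Val — synonymous.
Codon 9: UCU Ser / UCU Ser — identical.
Nonsynonymous differences: 2 → different protein.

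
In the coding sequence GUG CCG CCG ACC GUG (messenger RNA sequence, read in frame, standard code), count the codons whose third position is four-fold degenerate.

Codon 1 GUG (Val): third position 4-fold.
Codon 2 CCG (Pro): third position 4-fold.
Codon 3 CCG (Pro): third position 4-fold.
Codon 4 ACC (Thr): third position 4-fold.
Codon 5 GUG (Val): third position 4-fold.
Four-fold degenerate third positions: 5.

5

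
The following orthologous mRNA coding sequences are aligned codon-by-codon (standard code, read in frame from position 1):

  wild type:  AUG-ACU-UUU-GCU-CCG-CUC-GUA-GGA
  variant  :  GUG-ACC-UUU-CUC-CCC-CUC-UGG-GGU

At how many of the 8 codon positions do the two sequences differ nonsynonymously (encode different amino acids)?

Codon 1: AUG Met / GUG Val — nonsynonymous.
Codon 2: ACU Thr / ACC Thr — synonymous.
Codon 3: UUU Phe / UUU Phe — identical.
Codon 4: GCU Ala / CUC Leu — nonsynonymous.
Codon 5: CCG Pro / CCC Pro — synonymous.
Codon 6: CUC Leu / CUC Leu — identical.
Codon 7: GUA Val / UGG Trp — nonsynonymous.
Codon 8: GGA Gly / GGU Gly — synonymous.
Nonsynonymous differences: 3.

3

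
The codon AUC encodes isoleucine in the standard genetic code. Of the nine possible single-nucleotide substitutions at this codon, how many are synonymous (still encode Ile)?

2

Position 1: none → 0 synonymous.
Position 2: none → 0 synonymous.
Position 3: AUU, AUA → 2 synonymous.
Total: 0 + 0 + 2 = 2.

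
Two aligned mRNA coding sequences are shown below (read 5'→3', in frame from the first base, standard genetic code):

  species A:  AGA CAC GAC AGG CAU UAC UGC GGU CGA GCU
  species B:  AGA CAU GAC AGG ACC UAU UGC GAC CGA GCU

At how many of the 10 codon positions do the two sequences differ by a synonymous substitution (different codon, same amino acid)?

2

Codon 1: AGA Arg / AGA Arg — identical.
Codon 2: CAC His / CAU His — synonymous.
Codon 3: GAC Asp / GAC Asp — identical.
Codon 4: AGG Arg / AGG Arg — identical.
Codon 5: CAU His / ACC Thr — nonsynonymous.
Codon 6: UAC Tyr / UAU Tyr — synonymous.
Codon 7: UGC Cys / UGC Cys — identical.
Codon 8: GGU Gly / GAC Asp — nonsynonymous.
Codon 9: CGA Arg / CGA Arg — identical.
Codon 10: GCU Ala / GCU Ala — identical.
Synonymous differences: 2.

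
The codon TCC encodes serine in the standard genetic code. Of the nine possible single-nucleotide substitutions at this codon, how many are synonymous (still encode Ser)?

Position 1: none → 0 synonymous.
Position 2: none → 0 synonymous.
Position 3: TCT, TCA, TCG → 3 synonymous.
Total: 0 + 0 + 3 = 3.

3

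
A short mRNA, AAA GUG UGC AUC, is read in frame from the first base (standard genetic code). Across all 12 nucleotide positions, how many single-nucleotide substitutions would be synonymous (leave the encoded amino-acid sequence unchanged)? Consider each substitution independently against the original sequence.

7

Codon 1 (AAA, Lys): 1 synonymous substitution.
Codon 2 (GUG, Val): 3 synonymous substitutions.
Codon 3 (UGC, Cys): 1 synonymous substitution.
Codon 4 (AUC, Ile): 2 synonymous substitutions.
Total: 1 + 3 + 1 + 2 = 7.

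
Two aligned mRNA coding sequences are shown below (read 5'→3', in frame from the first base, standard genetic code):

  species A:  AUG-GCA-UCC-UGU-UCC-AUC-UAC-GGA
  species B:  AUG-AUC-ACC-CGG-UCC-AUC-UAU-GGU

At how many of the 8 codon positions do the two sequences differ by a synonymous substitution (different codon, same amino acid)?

Codon 1: AUG Met / AUG Met — identical.
Codon 2: GCA Ala / AUC Ile — nonsynonymous.
Codon 3: UCC Ser / ACC Thr — nonsynonymous.
Codon 4: UGU Cys / CGG Arg — nonsynonymous.
Codon 5: UCC Ser / UCC Ser — identical.
Codon 6: AUC Ile / AUC Ile — identical.
Codon 7: UAC Tyr / UAU Tyr — synonymous.
Codon 8: GGA Gly / GGU Gly — synonymous.
Synonymous differences: 2.

2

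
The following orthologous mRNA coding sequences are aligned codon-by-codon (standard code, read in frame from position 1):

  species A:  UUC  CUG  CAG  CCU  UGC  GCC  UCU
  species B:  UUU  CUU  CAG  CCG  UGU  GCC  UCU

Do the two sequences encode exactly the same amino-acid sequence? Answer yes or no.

yes

Codon 1: UUC Phe / UUU Phe — synonymous.
Codon 2: CUG Leu / CUU Leu — synonymous.
Codon 3: CAG Gln / CAG Gln — identical.
Codon 4: CCU Pro / CCG Pro — synonymous.
Codon 5: UGC Cys / UGU Cys — synonymous.
Codon 6: GCC Ala / GCC Ala — identical.
Codon 7: UCU Ser / UCU Ser — identical.
Nonsynonymous differences: 0 → same protein.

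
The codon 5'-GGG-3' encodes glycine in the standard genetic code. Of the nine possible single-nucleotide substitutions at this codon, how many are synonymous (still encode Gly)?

Position 1: none → 0 synonymous.
Position 2: none → 0 synonymous.
Position 3: GGU, GGC, GGA → 3 synonymous.
Total: 0 + 0 + 3 = 3.

3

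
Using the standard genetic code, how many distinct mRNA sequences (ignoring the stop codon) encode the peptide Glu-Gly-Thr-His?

64

Glu: 2 codons.
Gly: 4 codons.
Thr: 4 codons.
His: 2 codons.
2 × 4 × 4 × 2 = 64.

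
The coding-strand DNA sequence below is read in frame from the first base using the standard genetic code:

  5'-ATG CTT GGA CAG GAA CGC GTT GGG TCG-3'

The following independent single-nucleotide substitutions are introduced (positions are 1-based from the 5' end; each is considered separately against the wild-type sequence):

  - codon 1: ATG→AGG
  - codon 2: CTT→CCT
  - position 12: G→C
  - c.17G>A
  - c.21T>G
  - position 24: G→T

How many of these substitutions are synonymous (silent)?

2

Codon 1: ATG (Met) → AGG (Arg) — missense.
Codon 2: CTT (Leu) → CCT (Pro) — missense.
Codon 4: CAG (Gln) → CAC (His) — missense.
Codon 6: CGC (Arg) → CAC (His) — missense.
Codon 7: GTT (Val) → GTG (Val) — synonymous.
Codon 8: GGG (Gly) → GGT (Gly) — synonymous.
Synonymous: 2 of 6.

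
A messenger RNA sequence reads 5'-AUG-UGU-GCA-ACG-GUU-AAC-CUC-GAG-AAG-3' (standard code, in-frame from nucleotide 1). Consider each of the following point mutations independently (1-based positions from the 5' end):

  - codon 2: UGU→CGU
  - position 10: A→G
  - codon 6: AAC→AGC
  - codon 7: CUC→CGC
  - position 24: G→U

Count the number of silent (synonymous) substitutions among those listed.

Codon 2: UGU (Cys) → CGU (Arg) — missense.
Codon 4: ACG (Thr) → GCG (Ala) — missense.
Codon 6: AAC (Asn) → AGC (Ser) — missense.
Codon 7: CUC (Leu) → CGC (Arg) — missense.
Codon 8: GAG (Glu) → GAU (Asp) — missense.
Synonymous: 0 of 5.

0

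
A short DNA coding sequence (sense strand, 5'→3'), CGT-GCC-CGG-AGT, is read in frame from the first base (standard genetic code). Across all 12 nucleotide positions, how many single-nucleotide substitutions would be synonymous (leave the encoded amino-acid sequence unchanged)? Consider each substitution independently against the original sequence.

11

Codon 1 (CGT, Arg): 3 synonymous substitutions.
Codon 2 (GCC, Ala): 3 synonymous substitutions.
Codon 3 (CGG, Arg): 4 synonymous substitutions.
Codon 4 (AGT, Ser): 1 synonymous substitution.
Total: 3 + 3 + 4 + 1 = 11.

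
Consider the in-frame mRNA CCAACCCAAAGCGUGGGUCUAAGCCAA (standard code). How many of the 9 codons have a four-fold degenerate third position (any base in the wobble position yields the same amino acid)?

Codon 1 CCA (Pro): third position 4-fold.
Codon 2 ACC (Thr): third position 4-fold.
Codon 3 CAA (Gln): third position 2-fold.
Codon 4 AGC (Ser): third position 2-fold.
Codon 5 GUG (Val): third position 4-fold.
Codon 6 GGU (Gly): third position 4-fold.
Codon 7 CUA (Leu): third position 4-fold.
Codon 8 AGC (Ser): third position 2-fold.
Codon 9 CAA (Gln): third position 2-fold.
Four-fold degenerate third positions: 5.

5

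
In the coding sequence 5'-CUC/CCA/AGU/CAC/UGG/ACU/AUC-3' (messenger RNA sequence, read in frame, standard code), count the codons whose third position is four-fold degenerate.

3

Codon 1 CUC (Leu): third position 4-fold.
Codon 2 CCA (Pro): third position 4-fold.
Codon 3 AGU (Ser): third position 2-fold.
Codon 4 CAC (His): third position 2-fold.
Codon 5 UGG (Trp): third position 1-fold.
Codon 6 ACU (Thr): third position 4-fold.
Codon 7 AUC (Ile): third position 3-fold.
Four-fold degenerate third positions: 3.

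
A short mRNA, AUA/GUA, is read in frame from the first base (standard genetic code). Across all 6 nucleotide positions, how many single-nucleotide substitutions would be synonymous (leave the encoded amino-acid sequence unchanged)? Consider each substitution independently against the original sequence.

5

Codon 1 (AUA, Ile): 2 synonymous substitutions.
Codon 2 (GUA, Val): 3 synonymous substitutions.
Total: 2 + 3 = 5.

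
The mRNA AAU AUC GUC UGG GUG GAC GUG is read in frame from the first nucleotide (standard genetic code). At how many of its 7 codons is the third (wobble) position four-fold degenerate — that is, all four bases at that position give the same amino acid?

3

Codon 1 AAU (Asn): third position 2-fold.
Codon 2 AUC (Ile): third position 3-fold.
Codon 3 GUC (Val): third position 4-fold.
Codon 4 UGG (Trp): third position 1-fold.
Codon 5 GUG (Val): third position 4-fold.
Codon 6 GAC (Asp): third position 2-fold.
Codon 7 GUG (Val): third position 4-fold.
Four-fold degenerate third positions: 3.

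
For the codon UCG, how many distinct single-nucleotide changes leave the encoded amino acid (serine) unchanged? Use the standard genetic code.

3

Position 1: none → 0 synonymous.
Position 2: none → 0 synonymous.
Position 3: UCU, UCC, UCA → 3 synonymous.
Total: 0 + 0 + 3 = 3.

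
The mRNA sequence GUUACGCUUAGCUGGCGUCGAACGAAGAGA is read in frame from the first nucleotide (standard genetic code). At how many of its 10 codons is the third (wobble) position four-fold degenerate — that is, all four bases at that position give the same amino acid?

Codon 1 GUU (Val): third position 4-fold.
Codon 2 ACG (Thr): third position 4-fold.
Codon 3 CUU (Leu): third position 4-fold.
Codon 4 AGC (Ser): third position 2-fold.
Codon 5 UGG (Trp): third position 1-fold.
Codon 6 CGU (Arg): third position 4-fold.
Codon 7 CGA (Arg): third position 4-fold.
Codon 8 ACG (Thr): third position 4-fold.
Codon 9 AAG (Lys): third position 2-fold.
Codon 10 AGA (Arg): third position 2-fold.
Four-fold degenerate third positions: 6.

6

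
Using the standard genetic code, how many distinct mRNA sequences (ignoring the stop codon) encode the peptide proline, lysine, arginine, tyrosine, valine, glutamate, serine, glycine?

Pro: 4 codons.
Lys: 2 codons.
Arg: 6 codons.
Tyr: 2 codons.
Val: 4 codons.
Glu: 2 codons.
Ser: 6 codons.
Gly: 4 codons.
4 × 2 × 6 × 2 × 4 × 2 × 6 × 4 = 18432.

18432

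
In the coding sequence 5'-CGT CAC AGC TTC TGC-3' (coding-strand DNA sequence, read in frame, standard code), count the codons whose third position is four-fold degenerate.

1

Codon 1 CGT (Arg): third position 4-fold.
Codon 2 CAC (His): third position 2-fold.
Codon 3 AGC (Ser): third position 2-fold.
Codon 4 TTC (Phe): third position 2-fold.
Codon 5 TGC (Cys): third position 2-fold.
Four-fold degenerate third positions: 1.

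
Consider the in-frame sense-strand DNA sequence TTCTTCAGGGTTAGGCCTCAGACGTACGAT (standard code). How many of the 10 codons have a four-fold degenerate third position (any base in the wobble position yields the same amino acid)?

Codon 1 TTC (Phe): third position 2-fold.
Codon 2 TTC (Phe): third position 2-fold.
Codon 3 AGG (Arg): third position 2-fold.
Codon 4 GTT (Val): third position 4-fold.
Codon 5 AGG (Arg): third position 2-fold.
Codon 6 CCT (Pro): third position 4-fold.
Codon 7 CAG (Gln): third position 2-fold.
Codon 8 ACG (Thr): third position 4-fold.
Codon 9 TAC (Tyr): third position 2-fold.
Codon 10 GAT (Asp): third position 2-fold.
Four-fold degenerate third positions: 3.

3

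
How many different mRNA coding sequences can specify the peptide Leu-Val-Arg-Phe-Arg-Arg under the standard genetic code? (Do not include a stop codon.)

Leu: 6 codons.
Val: 4 codons.
Arg: 6 codons.
Phe: 2 codons.
Arg: 6 codons.
Arg: 6 codons.
6 × 4 × 6 × 2 × 6 × 6 = 10368.

10368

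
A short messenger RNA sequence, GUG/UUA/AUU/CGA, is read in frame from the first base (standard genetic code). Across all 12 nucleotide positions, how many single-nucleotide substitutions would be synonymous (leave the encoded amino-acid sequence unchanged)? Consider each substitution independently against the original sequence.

Codon 1 (GUG, Val): 3 synonymous substitutions.
Codon 2 (UUA, Leu): 2 synonymous substitutions.
Codon 3 (AUU, Ile): 2 synonymous substitutions.
Codon 4 (CGA, Arg): 4 synonymous substitutions.
Total: 3 + 2 + 2 + 4 = 11.

11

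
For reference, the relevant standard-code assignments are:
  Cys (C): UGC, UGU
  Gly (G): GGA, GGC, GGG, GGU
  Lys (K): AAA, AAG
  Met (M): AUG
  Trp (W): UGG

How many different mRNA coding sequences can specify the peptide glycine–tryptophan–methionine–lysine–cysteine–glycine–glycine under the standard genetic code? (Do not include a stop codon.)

Gly: 4 codons.
Trp: 1 codon.
Met: 1 codon.
Lys: 2 codons.
Cys: 2 codons.
Gly: 4 codons.
Gly: 4 codons.
4 × 1 × 1 × 2 × 2 × 4 × 4 = 256.

256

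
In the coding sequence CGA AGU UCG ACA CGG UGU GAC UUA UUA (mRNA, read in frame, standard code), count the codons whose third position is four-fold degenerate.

4

Codon 1 CGA (Arg): third position 4-fold.
Codon 2 AGU (Ser): third position 2-fold.
Codon 3 UCG (Ser): third position 4-fold.
Codon 4 ACA (Thr): third position 4-fold.
Codon 5 CGG (Arg): third position 4-fold.
Codon 6 UGU (Cys): third position 2-fold.
Codon 7 GAC (Asp): third position 2-fold.
Codon 8 UUA (Leu): third position 2-fold.
Codon 9 UUA (Leu): third position 2-fold.
Four-fold degenerate third positions: 4.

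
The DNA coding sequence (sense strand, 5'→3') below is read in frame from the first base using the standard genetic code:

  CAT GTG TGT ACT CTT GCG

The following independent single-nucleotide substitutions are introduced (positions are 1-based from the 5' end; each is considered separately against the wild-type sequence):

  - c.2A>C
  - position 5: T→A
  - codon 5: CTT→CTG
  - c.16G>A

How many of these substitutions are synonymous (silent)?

Codon 1: CAT (His) → CCT (Pro) — missense.
Codon 2: GTG (Val) → GAG (Glu) — missense.
Codon 5: CTT (Leu) → CTG (Leu) — synonymous.
Codon 6: GCG (Ala) → ACG (Thr) — missense.
Synonymous: 1 of 4.

1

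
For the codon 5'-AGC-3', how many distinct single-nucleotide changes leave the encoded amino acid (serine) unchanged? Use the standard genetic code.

1

Position 1: none → 0 synonymous.
Position 2: none → 0 synonymous.
Position 3: AGU → 1 synonymous.
Total: 0 + 0 + 1 = 1.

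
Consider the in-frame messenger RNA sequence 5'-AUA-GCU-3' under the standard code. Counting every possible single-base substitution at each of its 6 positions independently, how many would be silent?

5

Codon 1 (AUA, Ile): 2 synonymous substitutions.
Codon 2 (GCU, Ala): 3 synonymous substitutions.
Total: 2 + 3 = 5.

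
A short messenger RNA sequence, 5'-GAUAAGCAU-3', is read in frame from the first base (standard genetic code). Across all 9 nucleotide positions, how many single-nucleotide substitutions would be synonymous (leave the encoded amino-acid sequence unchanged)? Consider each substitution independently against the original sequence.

Codon 1 (GAU, Asp): 1 synonymous substitution.
Codon 2 (AAG, Lys): 1 synonymous substitution.
Codon 3 (CAU, His): 1 synonymous substitution.
Total: 1 + 1 + 1 = 3.

3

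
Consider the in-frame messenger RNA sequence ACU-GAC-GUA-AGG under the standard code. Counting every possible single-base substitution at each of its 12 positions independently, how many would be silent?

Codon 1 (ACU, Thr): 3 synonymous substitutions.
Codon 2 (GAC, Asp): 1 synonymous substitution.
Codon 3 (GUA, Val): 3 synonymous substitutions.
Codon 4 (AGG, Arg): 2 synonymous substitutions.
Total: 3 + 1 + 3 + 2 = 9.

9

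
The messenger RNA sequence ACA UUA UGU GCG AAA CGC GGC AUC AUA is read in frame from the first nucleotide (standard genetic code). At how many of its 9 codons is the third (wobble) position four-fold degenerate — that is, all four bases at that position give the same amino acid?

4

Codon 1 ACA (Thr): third position 4-fold.
Codon 2 UUA (Leu): third position 2-fold.
Codon 3 UGU (Cys): third position 2-fold.
Codon 4 GCG (Ala): third position 4-fold.
Codon 5 AAA (Lys): third position 2-fold.
Codon 6 CGC (Arg): third position 4-fold.
Codon 7 GGC (Gly): third position 4-fold.
Codon 8 AUC (Ile): third position 3-fold.
Codon 9 AUA (Ile): third position 3-fold.
Four-fold degenerate third positions: 4.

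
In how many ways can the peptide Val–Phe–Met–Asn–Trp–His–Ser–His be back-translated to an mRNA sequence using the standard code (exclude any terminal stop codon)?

Val: 4 codons.
Phe: 2 codons.
Met: 1 codon.
Asn: 2 codons.
Trp: 1 codon.
His: 2 codons.
Ser: 6 codons.
His: 2 codons.
4 × 2 × 1 × 2 × 1 × 2 × 6 × 2 = 384.

384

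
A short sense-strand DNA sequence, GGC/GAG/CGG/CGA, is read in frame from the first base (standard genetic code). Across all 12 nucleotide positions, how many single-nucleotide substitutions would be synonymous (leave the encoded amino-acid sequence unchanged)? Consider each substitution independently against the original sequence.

12

Codon 1 (GGC, Gly): 3 synonymous substitutions.
Codon 2 (GAG, Glu): 1 synonymous substitution.
Codon 3 (CGG, Arg): 4 synonymous substitutions.
Codon 4 (CGA, Arg): 4 synonymous substitutions.
Total: 3 + 1 + 4 + 4 = 12.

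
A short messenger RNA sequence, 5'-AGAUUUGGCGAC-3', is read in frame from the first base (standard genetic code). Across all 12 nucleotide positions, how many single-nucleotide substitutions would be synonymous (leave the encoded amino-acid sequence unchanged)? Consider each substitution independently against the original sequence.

7

Codon 1 (AGA, Arg): 2 synonymous substitutions.
Codon 2 (UUU, Phe): 1 synonymous substitution.
Codon 3 (GGC, Gly): 3 synonymous substitutions.
Codon 4 (GAC, Asp): 1 synonymous substitution.
Total: 2 + 1 + 3 + 1 = 7.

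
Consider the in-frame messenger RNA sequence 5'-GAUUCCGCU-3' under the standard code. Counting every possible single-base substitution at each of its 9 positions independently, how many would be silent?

Codon 1 (GAU, Asp): 1 synonymous substitution.
Codon 2 (UCC, Ser): 3 synonymous substitutions.
Codon 3 (GCU, Ala): 3 synonymous substitutions.
Total: 1 + 3 + 3 = 7.

7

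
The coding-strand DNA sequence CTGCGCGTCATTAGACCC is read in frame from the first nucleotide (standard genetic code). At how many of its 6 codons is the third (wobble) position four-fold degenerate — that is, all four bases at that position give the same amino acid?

Codon 1 CTG (Leu): third position 4-fold.
Codon 2 CGC (Arg): third position 4-fold.
Codon 3 GTC (Val): third position 4-fold.
Codon 4 ATT (Ile): third position 3-fold.
Codon 5 AGA (Arg): third position 2-fold.
Codon 6 CCC (Pro): third position 4-fold.
Four-fold degenerate third positions: 4.

4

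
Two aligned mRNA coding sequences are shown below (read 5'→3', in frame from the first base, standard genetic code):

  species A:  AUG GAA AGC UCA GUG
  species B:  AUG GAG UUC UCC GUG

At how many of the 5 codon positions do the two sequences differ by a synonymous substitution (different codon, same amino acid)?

Codon 1: AUG Met / AUG Met — identical.
Codon 2: GAA Glu / GAG Glu — synonymous.
Codon 3: AGC Ser / UUC Phe — nonsynonymous.
Codon 4: UCA Ser / UCC Ser — synonymous.
Codon 5: GUG Val / GUG Val — identical.
Synonymous differences: 2.

2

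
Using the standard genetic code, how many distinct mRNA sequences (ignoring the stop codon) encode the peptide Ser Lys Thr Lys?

96

Ser: 6 codons.
Lys: 2 codons.
Thr: 4 codons.
Lys: 2 codons.
6 × 2 × 4 × 2 = 96.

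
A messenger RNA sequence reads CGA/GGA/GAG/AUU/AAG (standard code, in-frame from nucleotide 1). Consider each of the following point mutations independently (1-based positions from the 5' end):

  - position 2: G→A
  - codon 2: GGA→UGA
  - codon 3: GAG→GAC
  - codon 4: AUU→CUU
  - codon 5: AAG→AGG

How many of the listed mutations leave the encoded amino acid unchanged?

Codon 1: CGA (Arg) → CAA (Gln) — missense.
Codon 2: GGA (Gly) → UGA (Stop) — nonsense.
Codon 3: GAG (Glu) → GAC (Asp) — missense.
Codon 4: AUU (Ile) → CUU (Leu) — missense.
Codon 5: AAG (Lys) → AGG (Arg) — missense.
Synonymous: 0 of 5.

0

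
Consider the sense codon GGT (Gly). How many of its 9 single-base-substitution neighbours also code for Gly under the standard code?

3

Position 1: none → 0 synonymous.
Position 2: none → 0 synonymous.
Position 3: GGC, GGA, GGG → 3 synonymous.
Total: 0 + 0 + 3 = 3.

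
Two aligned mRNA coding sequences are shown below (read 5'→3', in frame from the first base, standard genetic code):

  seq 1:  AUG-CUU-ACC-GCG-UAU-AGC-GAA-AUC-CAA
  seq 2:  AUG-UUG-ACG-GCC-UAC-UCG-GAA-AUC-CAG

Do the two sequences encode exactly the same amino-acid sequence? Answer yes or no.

yes

Codon 1: AUG Met / AUG Met — identical.
Codon 2: CUU Leu / UUG Leu — synonymous.
Codon 3: ACC Thr / ACG Thr — synonymous.
Codon 4: GCG Ala / GCC Ala — synonymous.
Codon 5: UAU Tyr / UAC Tyr — synonymous.
Codon 6: AGC Ser / UCG Ser — synonymous.
Codon 7: GAA Glu / GAA Glu — identical.
Codon 8: AUC Ile / AUC Ile — identical.
Codon 9: CAA Gln / CAG Gln — synonymous.
Nonsynonymous differences: 0 → same protein.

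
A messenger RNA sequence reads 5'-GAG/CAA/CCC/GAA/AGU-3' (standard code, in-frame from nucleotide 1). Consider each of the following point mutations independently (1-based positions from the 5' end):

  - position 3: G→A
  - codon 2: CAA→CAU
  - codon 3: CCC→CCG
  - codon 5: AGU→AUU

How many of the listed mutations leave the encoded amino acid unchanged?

2

Codon 1: GAG (Glu) → GAA (Glu) — synonymous.
Codon 2: CAA (Gln) → CAU (His) — missense.
Codon 3: CCC (Pro) → CCG (Pro) — synonymous.
Codon 5: AGU (Ser) → AUU (Ile) — missense.
Synonymous: 2 of 4.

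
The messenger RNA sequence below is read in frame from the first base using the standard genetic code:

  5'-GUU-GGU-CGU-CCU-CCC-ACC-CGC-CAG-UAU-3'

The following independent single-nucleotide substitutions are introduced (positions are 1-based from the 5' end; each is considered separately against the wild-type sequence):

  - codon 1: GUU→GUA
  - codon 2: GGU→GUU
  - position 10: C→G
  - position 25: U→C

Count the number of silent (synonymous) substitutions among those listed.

Codon 1: GUU (Val) → GUA (Val) — synonymous.
Codon 2: GGU (Gly) → GUU (Val) — missense.
Codon 4: CCU (Pro) → GCU (Ala) — missense.
Codon 9: UAU (Tyr) → CAU (His) — missense.
Synonymous: 1 of 4.

1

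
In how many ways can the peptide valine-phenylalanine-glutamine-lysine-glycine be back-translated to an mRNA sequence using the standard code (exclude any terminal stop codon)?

128

Val: 4 codons.
Phe: 2 codons.
Gln: 2 codons.
Lys: 2 codons.
Gly: 4 codons.
4 × 2 × 2 × 2 × 4 = 128.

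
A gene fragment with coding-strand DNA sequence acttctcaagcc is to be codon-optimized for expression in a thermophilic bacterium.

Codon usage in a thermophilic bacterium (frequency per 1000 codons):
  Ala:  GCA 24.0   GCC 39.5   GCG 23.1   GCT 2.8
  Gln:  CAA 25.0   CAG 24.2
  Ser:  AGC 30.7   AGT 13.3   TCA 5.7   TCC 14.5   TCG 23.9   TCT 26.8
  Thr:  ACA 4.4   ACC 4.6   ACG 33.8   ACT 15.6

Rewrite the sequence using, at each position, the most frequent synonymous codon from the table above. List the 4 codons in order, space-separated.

Codon 1 (Thr): best is ACG at 33.8.
Codon 2 (Ser): best is AGC at 30.7.
Codon 3 (Gln): best is CAA at 25.0.
Codon 4 (Ala): best is GCC at 39.5.

ACG AGC CAA GCC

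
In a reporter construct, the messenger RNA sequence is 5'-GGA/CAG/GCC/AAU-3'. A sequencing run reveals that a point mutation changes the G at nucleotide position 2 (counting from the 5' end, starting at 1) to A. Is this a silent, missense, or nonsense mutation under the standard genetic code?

missense

Position 2 falls in codon 1: GGA → Gly.
After the substitution the codon is GAA → Glu.
Gly ≠ Glu, so this is a missense mutation.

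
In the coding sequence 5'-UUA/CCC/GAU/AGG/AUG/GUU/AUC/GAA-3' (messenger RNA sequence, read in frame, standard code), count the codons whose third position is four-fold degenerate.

2

Codon 1 UUA (Leu): third position 2-fold.
Codon 2 CCC (Pro): third position 4-fold.
Codon 3 GAU (Asp): third position 2-fold.
Codon 4 AGG (Arg): third position 2-fold.
Codon 5 AUG (Met): third position 1-fold.
Codon 6 GUU (Val): third position 4-fold.
Codon 7 AUC (Ile): third position 3-fold.
Codon 8 GAA (Glu): third position 2-fold.
Four-fold degenerate third positions: 2.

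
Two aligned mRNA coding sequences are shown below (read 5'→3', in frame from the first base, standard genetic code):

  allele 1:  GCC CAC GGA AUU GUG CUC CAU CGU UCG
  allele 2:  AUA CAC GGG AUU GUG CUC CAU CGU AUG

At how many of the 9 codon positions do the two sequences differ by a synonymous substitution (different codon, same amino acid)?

Codon 1: GCC Ala / AUA Ile — nonsynonymous.
Codon 2: CAC His / CAC His — identical.
Codon 3: GGA Gly / GGG Gly — synonymous.
Codon 4: AUU Ile / AUU Ile — identical.
Codon 5: GUG Val / GUG Val — identical.
Codon 6: CUC Leu / CUC Leu — identical.
Codon 7: CAU His / CAU His — identical.
Codon 8: CGU Arg / CGU Arg — identical.
Codon 9: UCG Ser / AUG Met — nonsynonymous.
Synonymous differences: 1.

1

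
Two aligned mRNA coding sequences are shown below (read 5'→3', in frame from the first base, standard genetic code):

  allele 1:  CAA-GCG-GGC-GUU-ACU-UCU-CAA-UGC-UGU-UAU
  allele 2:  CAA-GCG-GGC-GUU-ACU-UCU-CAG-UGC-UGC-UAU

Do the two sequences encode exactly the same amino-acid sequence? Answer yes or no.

yes

Codon 1: CAA Gln / CAA Gln — identical.
Codon 2: GCG Ala / GCG Ala — identical.
Codon 3: GGC Gly / GGC Gly — identical.
Codon 4: GUU Val / GUU Val — identical.
Codon 5: ACU Thr / ACU Thr — identical.
Codon 6: UCU Ser / UCU Ser — identical.
Codon 7: CAA Gln / CAG Gln — synonymous.
Codon 8: UGC Cys / UGC Cys — identical.
Codon 9: UGU Cys / UGC Cys — synonymous.
Codon 10: UAU Tyr / UAU Tyr — identical.
Nonsynonymous differences: 0 → same protein.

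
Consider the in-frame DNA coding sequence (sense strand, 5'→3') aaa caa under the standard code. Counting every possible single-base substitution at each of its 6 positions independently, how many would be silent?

Codon 1 (AAA, Lys): 1 synonymous substitution.
Codon 2 (CAA, Gln): 1 synonymous substitution.
Total: 1 + 1 = 2.

2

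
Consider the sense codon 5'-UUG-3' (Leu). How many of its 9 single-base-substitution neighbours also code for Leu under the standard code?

2

Position 1: CUG → 1 synonymous.
Position 2: none → 0 synonymous.
Position 3: UUA → 1 synonymous.
Total: 1 + 0 + 1 = 2.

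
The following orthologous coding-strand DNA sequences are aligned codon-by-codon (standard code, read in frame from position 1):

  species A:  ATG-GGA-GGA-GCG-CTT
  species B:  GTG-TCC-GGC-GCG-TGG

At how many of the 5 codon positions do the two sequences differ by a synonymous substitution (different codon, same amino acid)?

1

Codon 1: ATG Met / GTG Val — nonsynonymous.
Codon 2: GGA Gly / TCC Ser — nonsynonymous.
Codon 3: GGA Gly / GGC Gly — synonymous.
Codon 4: GCG Ala / GCG Ala — identical.
Codon 5: CTT Leu / TGG Trp — nonsynonymous.
Synonymous differences: 1.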